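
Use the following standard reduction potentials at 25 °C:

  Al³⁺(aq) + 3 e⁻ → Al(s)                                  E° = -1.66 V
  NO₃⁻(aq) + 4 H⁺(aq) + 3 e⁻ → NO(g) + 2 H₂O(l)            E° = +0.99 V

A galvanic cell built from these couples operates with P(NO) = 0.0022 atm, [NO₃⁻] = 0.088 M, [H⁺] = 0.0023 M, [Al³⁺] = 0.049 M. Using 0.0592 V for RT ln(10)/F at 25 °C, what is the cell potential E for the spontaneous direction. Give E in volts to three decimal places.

+2.499 V

NO₃⁻/NO is the cathode (higher E°), Al³⁺/Al the anode: E°cell = +0.99 − (-1.66) = +2.65 V, n = 3.
Overall: NO₃⁻(aq) + 4 H⁺(aq) + Al(s) → NO(g) + 2 H₂O(l) + Al³⁺(aq)
Q = P(NO)·[Al³⁺] / ([NO₃⁻]·[H⁺]^4); log Q = 7.641.
E = E° − (0.0592/n) log Q = +2.65 − (0.0592/3)(7.641) = +2.499 V.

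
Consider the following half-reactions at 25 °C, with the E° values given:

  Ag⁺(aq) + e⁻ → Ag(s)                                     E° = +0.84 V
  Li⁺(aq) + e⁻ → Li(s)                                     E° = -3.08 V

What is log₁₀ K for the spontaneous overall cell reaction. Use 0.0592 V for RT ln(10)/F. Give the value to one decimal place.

66.2

Cathode: Ag⁺/Ag; anode: Li⁺/Li. E°cell = +3.92 V, n = 1.
log K = nE°cell / 0.0592 = (1)(+3.92) / 0.0592 = 66.2.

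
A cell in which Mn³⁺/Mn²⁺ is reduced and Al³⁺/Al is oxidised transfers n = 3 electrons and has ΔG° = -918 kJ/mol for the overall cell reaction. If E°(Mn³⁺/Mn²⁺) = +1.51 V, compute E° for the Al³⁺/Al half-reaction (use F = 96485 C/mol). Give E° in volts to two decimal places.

E°cell = −ΔG°/(nF) = −(-918×10³)/((3)(96485)) = +3.171 V.
Since Mn³⁺/Mn²⁺ is the cathode and Al³⁺/Al the anode, E°cell = E°(Mn³⁺/Mn²⁺) − E°(Al³⁺/Al).
So E°(Al³⁺/Al) = E°(Mn³⁺/Mn²⁺) − E°cell = (+1.51) − (+3.171) = -1.66 V.

-1.66 V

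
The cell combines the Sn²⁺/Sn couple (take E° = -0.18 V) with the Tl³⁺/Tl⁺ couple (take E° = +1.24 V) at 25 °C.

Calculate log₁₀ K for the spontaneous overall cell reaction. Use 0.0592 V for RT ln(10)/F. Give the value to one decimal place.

Cathode: Tl³⁺/Tl⁺; anode: Sn²⁺/Sn. E°cell = +1.42 V, n = 2.
log K = nE°cell / 0.0592 = (2)(+1.42) / 0.0592 = 48.0.

48.0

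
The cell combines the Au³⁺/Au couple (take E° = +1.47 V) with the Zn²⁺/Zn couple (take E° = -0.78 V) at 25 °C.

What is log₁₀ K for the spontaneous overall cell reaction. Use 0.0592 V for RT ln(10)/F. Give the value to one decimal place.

228.0

Cathode: Au³⁺/Au; anode: Zn²⁺/Zn. E°cell = +2.25 V, n = 6.
log K = nE°cell / 0.0592 = (6)(+2.25) / 0.0592 = 228.0.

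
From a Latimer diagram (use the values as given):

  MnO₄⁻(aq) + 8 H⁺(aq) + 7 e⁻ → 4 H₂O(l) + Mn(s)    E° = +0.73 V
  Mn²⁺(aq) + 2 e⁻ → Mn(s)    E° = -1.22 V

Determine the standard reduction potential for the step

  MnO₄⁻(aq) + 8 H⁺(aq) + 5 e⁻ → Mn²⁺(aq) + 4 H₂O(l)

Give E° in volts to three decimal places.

+1.510 V

Sequential free energies add, so n₃E°₃ = n₁E°₁ + n₂E°₂.
With n₃ = 7, and the known step contributing 2×(-1.22) V, the unknown satisfies 5·E° = 7×(+0.73) − 2×(-1.22) = +7.550.
E° = +7.550 / 5 = +1.510 V.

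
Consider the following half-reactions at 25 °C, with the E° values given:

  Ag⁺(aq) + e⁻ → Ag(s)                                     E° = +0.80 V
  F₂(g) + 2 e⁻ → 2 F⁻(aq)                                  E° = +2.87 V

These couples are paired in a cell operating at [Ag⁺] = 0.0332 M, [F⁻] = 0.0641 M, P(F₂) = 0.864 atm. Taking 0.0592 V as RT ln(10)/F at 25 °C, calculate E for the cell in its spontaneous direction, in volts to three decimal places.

+2.226 V

F₂/F⁻ is the cathode (higher E°), Ag⁺/Ag the anode: E°cell = +2.87 − (+0.80) = +2.07 V, n = 2.
Overall: F₂(g) + 2 Ag(s) → 2 F⁻(aq) + 2 Ag⁺(aq)
Q = [F⁻]^2·[Ag⁺]^2 / (P(F₂)); log Q = -5.281.
E = E° − (0.0592/n) log Q = +2.07 − (0.0592/2)(-5.281) = +2.226 V.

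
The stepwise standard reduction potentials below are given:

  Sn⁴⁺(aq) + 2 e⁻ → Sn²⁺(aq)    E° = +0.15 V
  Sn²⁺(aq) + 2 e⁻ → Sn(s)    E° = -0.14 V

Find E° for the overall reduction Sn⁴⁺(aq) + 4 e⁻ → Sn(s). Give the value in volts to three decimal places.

Adding the free-energy changes (−nFE°) of the two steps gives −n₃FE°₃ = −n₁FE°₁ − n₂FE°₂.
E°₃ = (2×+0.15 + 2×-0.14) / 4 = (+0.020) / 4 = +0.005 V.

+0.005 V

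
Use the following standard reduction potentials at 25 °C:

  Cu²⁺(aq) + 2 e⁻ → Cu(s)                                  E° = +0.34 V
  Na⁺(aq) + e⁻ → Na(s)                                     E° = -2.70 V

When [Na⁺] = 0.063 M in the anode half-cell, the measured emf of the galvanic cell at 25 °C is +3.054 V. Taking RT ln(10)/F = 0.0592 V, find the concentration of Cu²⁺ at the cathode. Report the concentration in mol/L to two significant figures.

0.012 M

Cu²⁺/Cu is the cathode, Na⁺/Na the anode: E°cell = +3.04 V, n = 2.
Overall reaction: Cu²⁺(aq) + 2 Na(s) → Cu(s) + 2 Na⁺(aq); Q = [Na⁺]^2/[Cu²⁺]^1.
From E = E° − (0.0592/n) log Q: log Q = (E° − E)·n/0.0592 = (+3.04 − (+3.054))·2/0.0592 = -0.4730.
So 1·log[Cu²⁺] = 2·log(0.063) − log Q = -2.4013 − (-0.4730) = -1.9283; [Cu²⁺] = 10^(-1.9283) ≈ 0.012 M.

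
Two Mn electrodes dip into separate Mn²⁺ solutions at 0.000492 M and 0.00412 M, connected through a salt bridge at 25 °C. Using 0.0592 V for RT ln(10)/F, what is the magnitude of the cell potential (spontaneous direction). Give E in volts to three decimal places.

For a concentration cell E°cell = 0. The 0.00412 M side is the cathode (reduction is favoured where [Mn²⁺] is higher).
With n = 2, E = −(0.0592/2) log([Mn²⁺]ₐₙ/[Mn²⁺]꜀ₐₜ) = −(0.0592/2) log(0.000492/0.00412) = −(0.0592/2)(-0.923) = +0.027 V.

+0.027 V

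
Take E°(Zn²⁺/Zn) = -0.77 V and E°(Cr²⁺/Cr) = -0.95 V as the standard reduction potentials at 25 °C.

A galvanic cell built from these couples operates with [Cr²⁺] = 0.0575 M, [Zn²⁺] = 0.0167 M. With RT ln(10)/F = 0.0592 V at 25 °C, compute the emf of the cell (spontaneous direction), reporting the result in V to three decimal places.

Zn²⁺/Zn is the cathode (higher E°), Cr²⁺/Cr the anode: E°cell = -0.77 − (-0.95) = +0.18 V, n = 2.
Overall: Zn²⁺(aq) + Cr(s) → Zn(s) + Cr²⁺(aq)
Q = [Cr²⁺] / ([Zn²⁺]); log Q = 0.537.
E = E° − (0.0592/n) log Q = +0.18 − (0.0592/2)(0.537) = +0.164 V.

+0.164 V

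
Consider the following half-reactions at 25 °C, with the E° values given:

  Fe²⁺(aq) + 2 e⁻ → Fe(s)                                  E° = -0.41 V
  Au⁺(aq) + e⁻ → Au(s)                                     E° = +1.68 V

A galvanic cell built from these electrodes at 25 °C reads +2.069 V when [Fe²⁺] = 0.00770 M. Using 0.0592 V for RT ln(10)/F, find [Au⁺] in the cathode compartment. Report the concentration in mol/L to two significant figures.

Au⁺/Au is the cathode, Fe²⁺/Fe the anode: E°cell = +2.09 V, n = 2.
Overall reaction: 2 Au⁺(aq) + Fe(s) → 2 Au(s) + Fe²⁺(aq); Q = [Fe²⁺]^1/[Au⁺]^2.
From E = E° − (0.0592/n) log Q: log Q = (E° − E)·n/0.0592 = (+2.09 − (+2.069))·2/0.0592 = 0.7095.
So 2·log[Au⁺] = 1·log(0.0077) − log Q = -2.1135 − (0.7095) = -2.8230; log[Au⁺] = -2.8230 / 2 = -1.4115; [Au⁺] = 10^(-1.4115) ≈ 0.039 M.

0.039 M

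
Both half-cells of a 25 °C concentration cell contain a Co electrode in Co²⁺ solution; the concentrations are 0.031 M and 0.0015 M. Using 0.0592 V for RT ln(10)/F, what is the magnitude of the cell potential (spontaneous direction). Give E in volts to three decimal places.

For a concentration cell E°cell = 0. The 0.031 M side is the cathode (reduction is favoured where [Co²⁺] is higher).
With n = 2, E = −(0.0592/2) log([Co²⁺]ₐₙ/[Co²⁺]꜀ₐₜ) = −(0.0592/2) log(0.0015/0.031) = −(0.0592/2)(-1.315) = +0.039 V.

+0.039 V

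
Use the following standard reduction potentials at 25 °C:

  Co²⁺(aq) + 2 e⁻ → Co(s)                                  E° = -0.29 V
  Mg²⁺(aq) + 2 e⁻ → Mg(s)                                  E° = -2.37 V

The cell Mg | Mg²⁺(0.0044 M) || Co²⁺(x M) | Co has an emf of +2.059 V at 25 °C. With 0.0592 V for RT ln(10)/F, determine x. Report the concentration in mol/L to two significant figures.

Co²⁺/Co is the cathode, Mg²⁺/Mg the anode: E°cell = +2.08 V, n = 2.
Overall reaction: Co²⁺(aq) + Mg(s) → Co(s) + Mg²⁺(aq); Q = [Mg²⁺]^1/[Co²⁺]^1.
From E = E° − (0.0592/n) log Q: log Q = (E° − E)·n/0.0592 = (+2.08 − (+2.059))·2/0.0592 = 0.7095.
So 1·log[Co²⁺] = 1·log(0.0044) − log Q = -2.3565 − (0.7095) = -3.0660; [Co²⁺] = 10^(-3.0660) ≈ 0.00086 M.

0.00086 M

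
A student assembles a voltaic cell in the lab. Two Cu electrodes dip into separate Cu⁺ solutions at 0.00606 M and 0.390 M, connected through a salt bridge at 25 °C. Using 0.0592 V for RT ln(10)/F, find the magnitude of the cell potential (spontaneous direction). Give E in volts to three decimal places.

+0.107 V

For a concentration cell E°cell = 0. The 0.390 M side is the cathode (reduction is favoured where [Cu⁺] is higher).
With n = 1, E = −(0.0592/1) log([Cu⁺]ₐₙ/[Cu⁺]꜀ₐₜ) = −(0.0592/1) log(0.00606/0.39) = −(0.0592/1)(-1.809) = +0.107 V.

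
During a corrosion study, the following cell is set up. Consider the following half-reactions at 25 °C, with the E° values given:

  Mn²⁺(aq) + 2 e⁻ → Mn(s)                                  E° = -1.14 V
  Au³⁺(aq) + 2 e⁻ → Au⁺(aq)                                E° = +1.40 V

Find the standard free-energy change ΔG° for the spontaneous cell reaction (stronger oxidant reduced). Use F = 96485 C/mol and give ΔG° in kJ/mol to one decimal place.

Au³⁺/Au⁺ (E° = +1.40 V) is the cathode; Mn²⁺/Mn (E° = -1.14 V) is the anode, so E°cell = +2.54 V.
Balancing electrons gives n = 2 (lcm of 2 and 2).
ΔG° = −nFE° = −(2)(96485)(+2.54) = -490,144 J = -490.1 kJ/mol.

-490.1 kJ/mol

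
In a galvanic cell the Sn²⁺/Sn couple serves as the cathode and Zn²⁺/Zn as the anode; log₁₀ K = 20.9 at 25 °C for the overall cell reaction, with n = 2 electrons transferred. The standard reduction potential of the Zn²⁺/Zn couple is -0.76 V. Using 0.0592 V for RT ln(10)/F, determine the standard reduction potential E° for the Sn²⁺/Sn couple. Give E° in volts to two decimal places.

E°cell = (0.0592/n)·log K = (0.0592/2)(20.9) = +0.619 V.
Since Sn²⁺/Sn is the cathode and Zn²⁺/Zn the anode, E°cell = E°(Sn²⁺/Sn) − E°(Zn²⁺/Zn).
So E°(Sn²⁺/Sn) = E°cell + E°(Zn²⁺/Zn) = +0.619 + (-0.76) = -0.14 V.

-0.14 V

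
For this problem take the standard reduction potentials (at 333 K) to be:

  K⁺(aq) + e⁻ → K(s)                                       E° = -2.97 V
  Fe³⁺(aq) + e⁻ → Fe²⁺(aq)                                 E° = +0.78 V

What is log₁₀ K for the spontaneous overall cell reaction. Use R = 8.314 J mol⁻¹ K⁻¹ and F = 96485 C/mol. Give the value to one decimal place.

Cathode: Fe³⁺/Fe²⁺; anode: K⁺/K. E°cell = (+0.78) − (-2.97) = +3.75 V, with n = 1.
ΔG° = −nFE° = −RT ln K, so ln K = nFE°/(RT) = (1)(96485)(+3.75) / ((8.314)(333)) = 130.688.
log₁₀ K = 130.688 / ln 10 = 56.8.

56.8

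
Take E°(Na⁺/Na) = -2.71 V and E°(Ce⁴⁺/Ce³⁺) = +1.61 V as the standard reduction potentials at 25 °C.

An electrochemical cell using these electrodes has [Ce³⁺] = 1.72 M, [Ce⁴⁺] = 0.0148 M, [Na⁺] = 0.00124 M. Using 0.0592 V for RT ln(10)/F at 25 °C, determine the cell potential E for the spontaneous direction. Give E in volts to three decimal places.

Ce⁴⁺/Ce³⁺ is the cathode (higher E°), Na⁺/Na the anode: E°cell = +1.61 − (-2.71) = +4.32 V, n = 1.
Overall: Ce⁴⁺(aq) + Na(s) → Ce³⁺(aq) + Na⁺(aq)
Q = [Ce³⁺]·[Na⁺] / ([Ce⁴⁺]); log Q = -0.841.
E = E° − (0.0592/n) log Q = +4.32 − (0.0592/1)(-0.841) = +4.370 V.

+4.370 V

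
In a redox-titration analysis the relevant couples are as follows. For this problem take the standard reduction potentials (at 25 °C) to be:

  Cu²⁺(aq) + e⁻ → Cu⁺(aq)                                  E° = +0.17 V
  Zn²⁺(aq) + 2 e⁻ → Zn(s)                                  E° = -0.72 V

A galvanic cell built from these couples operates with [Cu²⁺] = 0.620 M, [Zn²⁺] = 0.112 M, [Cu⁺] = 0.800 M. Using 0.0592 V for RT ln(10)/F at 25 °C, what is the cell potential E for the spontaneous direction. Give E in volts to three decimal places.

Cu²⁺/Cu⁺ is the cathode (higher E°), Zn²⁺/Zn the anode: E°cell = +0.17 − (-0.72) = +0.89 V, n = 2.
Overall: 2 Cu²⁺(aq) + Zn(s) → 2 Cu⁺(aq) + Zn²⁺(aq)
Q = [Cu⁺]^2·[Zn²⁺] / ([Cu²⁺]^2); log Q = -0.729.
E = E° − (0.0592/n) log Q = +0.89 − (0.0592/2)(-0.729) = +0.912 V.

+0.912 V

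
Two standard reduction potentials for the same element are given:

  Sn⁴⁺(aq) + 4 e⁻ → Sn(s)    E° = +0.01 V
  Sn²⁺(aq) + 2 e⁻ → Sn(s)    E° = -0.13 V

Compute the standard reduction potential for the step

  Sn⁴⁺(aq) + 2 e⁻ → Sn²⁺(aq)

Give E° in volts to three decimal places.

+0.150 V

Sequential free energies add, so n₃E°₃ = n₁E°₁ + n₂E°₂.
With n₃ = 4, and the known step contributing 2×(-0.13) V, the unknown satisfies 2·E° = 4×(+0.01) − 2×(-0.13) = +0.300.
E° = +0.300 / 2 = +0.150 V.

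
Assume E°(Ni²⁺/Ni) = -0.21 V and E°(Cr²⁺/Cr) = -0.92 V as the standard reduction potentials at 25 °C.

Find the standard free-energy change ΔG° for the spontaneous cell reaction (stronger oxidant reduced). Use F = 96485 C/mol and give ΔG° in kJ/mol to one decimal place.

-137.0 kJ/mol

Ni²⁺/Ni (E° = -0.21 V) is the cathode; Cr²⁺/Cr (E° = -0.92 V) is the anode, so E°cell = +0.71 V.
Balancing electrons gives n = 2 (lcm of 2 and 2).
ΔG° = −nFE° = −(2)(96485)(+0.71) = -137,009 J = -137.0 kJ/mol.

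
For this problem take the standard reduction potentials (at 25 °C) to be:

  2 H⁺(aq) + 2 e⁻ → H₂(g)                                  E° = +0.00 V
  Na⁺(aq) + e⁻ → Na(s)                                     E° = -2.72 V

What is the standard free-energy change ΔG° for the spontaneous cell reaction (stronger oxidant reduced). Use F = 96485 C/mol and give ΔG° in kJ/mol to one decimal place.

-524.9 kJ/mol

H⁺/H₂ (E° = +0.00 V) is the cathode; Na⁺/Na (E° = -2.72 V) is the anode, so E°cell = +2.72 V.
Balancing electrons gives n = 2 (lcm of 2 and 1).
ΔG° = −nFE° = −(2)(96485)(+2.72) = -524,878 J = -524.9 kJ/mol.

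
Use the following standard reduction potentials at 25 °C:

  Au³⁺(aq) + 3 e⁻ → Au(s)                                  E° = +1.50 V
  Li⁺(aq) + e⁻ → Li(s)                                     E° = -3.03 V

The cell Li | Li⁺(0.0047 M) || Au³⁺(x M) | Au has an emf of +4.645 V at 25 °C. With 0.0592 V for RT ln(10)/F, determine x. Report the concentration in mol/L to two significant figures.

0.070 M

Au³⁺/Au is the cathode, Li⁺/Li the anode: E°cell = +4.53 V, n = 3.
Overall reaction: Au³⁺(aq) + 3 Li(s) → Au(s) + 3 Li⁺(aq); Q = [Li⁺]^3/[Au³⁺]^1.
From E = E° − (0.0592/n) log Q: log Q = (E° − E)·n/0.0592 = (+4.53 − (+4.645))·3/0.0592 = -5.8277.
So 1·log[Au³⁺] = 3·log(0.0047) − log Q = -6.9837 − (-5.8277) = -1.1560; [Au³⁺] = 10^(-1.1560) ≈ 0.070 M.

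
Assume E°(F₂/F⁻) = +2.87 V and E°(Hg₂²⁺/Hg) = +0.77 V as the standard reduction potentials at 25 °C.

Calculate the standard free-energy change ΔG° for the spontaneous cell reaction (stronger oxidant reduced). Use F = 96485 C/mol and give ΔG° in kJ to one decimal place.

-405.2 kJ

F₂/F⁻ (E° = +2.87 V) is the cathode; Hg₂²⁺/Hg (E° = +0.77 V) is the anode, so E°cell = +2.10 V.
Balancing electrons gives n = 2 (lcm of 2 and 2).
ΔG° = −nFE° = −(2)(96485)(+2.10) = -405,237 J = -405.2 kJ.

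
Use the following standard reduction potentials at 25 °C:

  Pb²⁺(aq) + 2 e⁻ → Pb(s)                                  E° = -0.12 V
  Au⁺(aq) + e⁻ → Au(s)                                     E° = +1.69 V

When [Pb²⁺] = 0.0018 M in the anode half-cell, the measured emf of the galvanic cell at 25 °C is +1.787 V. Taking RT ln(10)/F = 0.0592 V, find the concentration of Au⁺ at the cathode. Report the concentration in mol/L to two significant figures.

Au⁺/Au is the cathode, Pb²⁺/Pb the anode: E°cell = +1.81 V, n = 2.
Overall reaction: 2 Au⁺(aq) + Pb(s) → 2 Au(s) + Pb²⁺(aq); Q = [Pb²⁺]^1/[Au⁺]^2.
From E = E° − (0.0592/n) log Q: log Q = (E° − E)·n/0.0592 = (+1.81 − (+1.787))·2/0.0592 = 0.7770.
So 2·log[Au⁺] = 1·log(0.0018) − log Q = -2.7447 − (0.7770) = -3.5217; log[Au⁺] = -3.5217 / 2 = -1.7609; [Au⁺] = 10^(-1.7609) ≈ 0.017 M.

0.017 M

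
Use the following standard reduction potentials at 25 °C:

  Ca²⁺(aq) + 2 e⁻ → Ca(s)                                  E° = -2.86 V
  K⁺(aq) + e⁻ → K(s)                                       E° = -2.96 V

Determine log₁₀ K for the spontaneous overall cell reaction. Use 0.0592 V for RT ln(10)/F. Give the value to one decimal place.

Cathode: Ca²⁺/Ca; anode: K⁺/K. E°cell = +0.10 V, n = 2.
log K = nE°cell / 0.0592 = (2)(+0.10) / 0.0592 = 3.4.

3.4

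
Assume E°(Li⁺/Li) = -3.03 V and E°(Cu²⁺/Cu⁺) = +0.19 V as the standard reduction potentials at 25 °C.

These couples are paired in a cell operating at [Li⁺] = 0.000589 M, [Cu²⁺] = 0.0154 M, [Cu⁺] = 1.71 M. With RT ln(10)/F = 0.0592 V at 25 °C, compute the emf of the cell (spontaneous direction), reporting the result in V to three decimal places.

Cu²⁺/Cu⁺ is the cathode (higher E°), Li⁺/Li the anode: E°cell = +0.19 − (-3.03) = +3.22 V, n = 1.
Overall: Cu²⁺(aq) + Li(s) → Cu⁺(aq) + Li⁺(aq)
Q = [Cu⁺]·[Li⁺] / ([Cu²⁺]); log Q = -1.184.
E = E° − (0.0592/n) log Q = +3.22 − (0.0592/1)(-1.184) = +3.290 V.

+3.290 V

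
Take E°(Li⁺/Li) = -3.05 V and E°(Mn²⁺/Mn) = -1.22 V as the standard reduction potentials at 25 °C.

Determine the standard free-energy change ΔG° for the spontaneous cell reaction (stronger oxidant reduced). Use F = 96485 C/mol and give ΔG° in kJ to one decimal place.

Mn²⁺/Mn (E° = -1.22 V) is the cathode; Li⁺/Li (E° = -3.05 V) is the anode, so E°cell = +1.83 V.
Balancing electrons gives n = 2 (lcm of 2 and 1).
ΔG° = −nFE° = −(2)(96485)(+1.83) = -353,135 J = -353.1 kJ.

-353.1 kJ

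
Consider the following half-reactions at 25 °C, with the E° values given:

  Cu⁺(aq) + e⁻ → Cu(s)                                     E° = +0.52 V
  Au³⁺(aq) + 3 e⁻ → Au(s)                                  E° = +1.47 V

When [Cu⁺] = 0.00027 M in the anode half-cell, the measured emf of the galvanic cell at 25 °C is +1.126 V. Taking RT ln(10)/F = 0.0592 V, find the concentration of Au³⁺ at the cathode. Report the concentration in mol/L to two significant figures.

0.016 M

Au³⁺/Au is the cathode, Cu⁺/Cu the anode: E°cell = +0.95 V, n = 3.
Overall reaction: Au³⁺(aq) + 3 Cu(s) → Au(s) + 3 Cu⁺(aq); Q = [Cu⁺]^3/[Au³⁺]^1.
From E = E° − (0.0592/n) log Q: log Q = (E° − E)·n/0.0592 = (+0.95 − (+1.126))·3/0.0592 = -8.9189.
So 1·log[Au³⁺] = 3·log(0.00027) − log Q = -10.7059 − (-8.9189) = -1.7870; [Au³⁺] = 10^(-1.7870) ≈ 0.016 M.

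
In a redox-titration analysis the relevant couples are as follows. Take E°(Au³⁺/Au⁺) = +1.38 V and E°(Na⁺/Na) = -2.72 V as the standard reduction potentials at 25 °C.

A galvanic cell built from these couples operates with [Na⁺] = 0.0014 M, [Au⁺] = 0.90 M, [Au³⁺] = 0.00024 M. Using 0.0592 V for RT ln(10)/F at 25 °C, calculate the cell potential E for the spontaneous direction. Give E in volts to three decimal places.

+4.163 V

Au³⁺/Au⁺ is the cathode (higher E°), Na⁺/Na the anode: E°cell = +1.38 − (-2.72) = +4.10 V, n = 2.
Overall: Au³⁺(aq) + 2 Na(s) → Au⁺(aq) + 2 Na⁺(aq)
Q = [Au⁺]·[Na⁺]^2 / ([Au³⁺]); log Q = -2.134.
E = E° − (0.0592/n) log Q = +4.10 − (0.0592/2)(-2.134) = +4.163 V.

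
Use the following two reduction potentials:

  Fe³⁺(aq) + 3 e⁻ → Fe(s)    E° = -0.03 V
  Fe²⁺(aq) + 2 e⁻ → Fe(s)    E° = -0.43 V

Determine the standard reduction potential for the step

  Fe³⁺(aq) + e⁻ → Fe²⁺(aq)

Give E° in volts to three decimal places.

Sequential free energies add, so n₃E°₃ = n₁E°₁ + n₂E°₂.
With n₃ = 3, and the known step contributing 2×(-0.43) V, the unknown satisfies 1·E° = 3×(-0.03) − 2×(-0.43) = +0.770.
E° = +0.770 / 1 = +0.770 V.

+0.770 V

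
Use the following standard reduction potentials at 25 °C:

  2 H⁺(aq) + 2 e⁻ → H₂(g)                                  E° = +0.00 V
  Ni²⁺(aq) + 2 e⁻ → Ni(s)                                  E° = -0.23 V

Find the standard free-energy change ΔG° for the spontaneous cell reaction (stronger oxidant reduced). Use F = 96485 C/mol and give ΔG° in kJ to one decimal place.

H⁺/H₂ (E° = +0.00 V) is the cathode; Ni²⁺/Ni (E° = -0.23 V) is the anode, so E°cell = +0.23 V.
Balancing electrons gives n = 2 (lcm of 2 and 2).
ΔG° = −nFE° = −(2)(96485)(+0.23) = -44,383 J = -44.4 kJ.

-44.4 kJ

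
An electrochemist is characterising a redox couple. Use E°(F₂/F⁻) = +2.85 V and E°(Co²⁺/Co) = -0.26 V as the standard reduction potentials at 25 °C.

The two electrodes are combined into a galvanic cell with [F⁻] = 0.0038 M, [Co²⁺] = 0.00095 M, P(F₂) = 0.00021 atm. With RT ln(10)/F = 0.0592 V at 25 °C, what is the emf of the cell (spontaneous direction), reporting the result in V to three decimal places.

+3.234 V

F₂/F⁻ is the cathode (higher E°), Co²⁺/Co the anode: E°cell = +2.85 − (-0.26) = +3.11 V, n = 2.
Overall: F₂(g) + Co(s) → 2 F⁻(aq) + Co²⁺(aq)
Q = [F⁻]^2·[Co²⁺] / (P(F₂)); log Q = -4.185.
E = E° − (0.0592/n) log Q = +3.11 − (0.0592/2)(-4.185) = +3.234 V.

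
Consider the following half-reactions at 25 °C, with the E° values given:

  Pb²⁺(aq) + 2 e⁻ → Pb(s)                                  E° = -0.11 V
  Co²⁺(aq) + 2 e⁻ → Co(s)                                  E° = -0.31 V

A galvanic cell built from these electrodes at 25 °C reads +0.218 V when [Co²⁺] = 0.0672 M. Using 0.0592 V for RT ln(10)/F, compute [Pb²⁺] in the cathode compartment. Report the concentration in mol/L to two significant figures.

0.27 M

Pb²⁺/Pb is the cathode, Co²⁺/Co the anode: E°cell = +0.20 V, n = 2.
Overall reaction: Pb²⁺(aq) + Co(s) → Pb(s) + Co²⁺(aq); Q = [Co²⁺]^1/[Pb²⁺]^1.
From E = E° − (0.0592/n) log Q: log Q = (E° − E)·n/0.0592 = (+0.20 − (+0.218))·2/0.0592 = -0.6081.
So 1·log[Pb²⁺] = 1·log(0.0672) − log Q = -1.1726 − (-0.6081) = -0.5645; [Pb²⁺] = 10^(-0.5645) ≈ 0.27 M.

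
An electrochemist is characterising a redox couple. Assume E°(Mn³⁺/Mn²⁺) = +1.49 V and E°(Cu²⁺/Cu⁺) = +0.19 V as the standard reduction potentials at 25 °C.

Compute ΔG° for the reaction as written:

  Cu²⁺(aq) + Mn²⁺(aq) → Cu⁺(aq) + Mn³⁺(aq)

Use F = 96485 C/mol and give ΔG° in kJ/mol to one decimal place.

+125.4 kJ/mol

As written, Cu²⁺/Cu⁺ is reduced (cathode) and Mn³⁺/Mn²⁺ is oxidised (anode), so E°cell = (+0.19) − (+1.49) = -1.30 V.
Balancing electrons gives n = 1.
ΔG° = −nFE° = −(1)(96485)(-1.30) = 125,430 J = +125.4 kJ/mol.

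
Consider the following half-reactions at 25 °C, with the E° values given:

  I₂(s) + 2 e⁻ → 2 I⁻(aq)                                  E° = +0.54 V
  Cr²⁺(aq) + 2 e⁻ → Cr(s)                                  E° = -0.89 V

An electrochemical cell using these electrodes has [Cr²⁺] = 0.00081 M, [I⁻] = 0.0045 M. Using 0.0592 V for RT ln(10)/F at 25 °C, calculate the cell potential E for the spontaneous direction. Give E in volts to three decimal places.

+1.660 V

I₂/I⁻ is the cathode (higher E°), Cr²⁺/Cr the anode: E°cell = +0.54 − (-0.89) = +1.43 V, n = 2.
Overall: I₂(s) + Cr(s) → 2 I⁻(aq) + Cr²⁺(aq)
Q = [I⁻]^2·[Cr²⁺]; log Q = -7.785.
E = E° − (0.0592/n) log Q = +1.43 − (0.0592/2)(-7.785) = +1.660 V.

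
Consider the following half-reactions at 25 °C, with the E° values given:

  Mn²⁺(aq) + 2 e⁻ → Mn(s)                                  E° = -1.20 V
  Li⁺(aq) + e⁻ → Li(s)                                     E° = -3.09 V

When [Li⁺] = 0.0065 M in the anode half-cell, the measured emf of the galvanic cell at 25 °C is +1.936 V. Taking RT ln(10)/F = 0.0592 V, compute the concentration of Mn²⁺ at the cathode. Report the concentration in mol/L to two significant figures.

Mn²⁺/Mn is the cathode, Li⁺/Li the anode: E°cell = +1.89 V, n = 2.
Overall reaction: Mn²⁺(aq) + 2 Li(s) → Mn(s) + 2 Li⁺(aq); Q = [Li⁺]^2/[Mn²⁺]^1.
From E = E° − (0.0592/n) log Q: log Q = (E° − E)·n/0.0592 = (+1.89 − (+1.936))·2/0.0592 = -1.5541.
So 1·log[Mn²⁺] = 2·log(0.0065) − log Q = -4.3742 − (-1.5541) = -2.8201; [Mn²⁺] = 10^(-2.8201) ≈ 0.0015 M.

0.0015 M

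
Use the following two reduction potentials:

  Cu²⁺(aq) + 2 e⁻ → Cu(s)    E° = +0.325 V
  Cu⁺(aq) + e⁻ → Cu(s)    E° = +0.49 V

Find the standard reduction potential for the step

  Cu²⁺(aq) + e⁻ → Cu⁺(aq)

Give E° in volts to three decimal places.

Sequential free energies add, so n₃E°₃ = n₁E°₁ + n₂E°₂.
With n₃ = 2, and the known step contributing 1×(+0.49) V, the unknown satisfies 1·E° = 2×(+0.325) − 1×(+0.49) = +0.160.
E° = +0.160 / 1 = +0.160 V.

+0.160 V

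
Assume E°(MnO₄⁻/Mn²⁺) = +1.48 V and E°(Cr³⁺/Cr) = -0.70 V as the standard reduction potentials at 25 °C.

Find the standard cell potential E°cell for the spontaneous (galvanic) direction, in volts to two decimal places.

The MnO₄⁻/Mn²⁺ couple has the higher reduction potential, so it is the cathode; Cr³⁺/Cr is oxidised at the anode.
E°cell = E°(cathode) − E°(anode) = (+1.48) − (-0.70) = +2.18 V.

+2.18 V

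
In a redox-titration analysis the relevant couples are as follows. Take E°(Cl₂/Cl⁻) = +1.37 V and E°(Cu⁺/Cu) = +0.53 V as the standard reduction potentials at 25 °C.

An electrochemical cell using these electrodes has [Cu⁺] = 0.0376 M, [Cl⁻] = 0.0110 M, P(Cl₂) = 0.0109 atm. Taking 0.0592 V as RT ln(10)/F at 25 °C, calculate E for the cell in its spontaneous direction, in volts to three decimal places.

+0.982 V

Cl₂/Cl⁻ is the cathode (higher E°), Cu⁺/Cu the anode: E°cell = +1.37 − (+0.53) = +0.84 V, n = 2.
Overall: Cl₂(g) + 2 Cu(s) → 2 Cl⁻(aq) + 2 Cu⁺(aq)
Q = [Cl⁻]^2·[Cu⁺]^2 / (P(Cl₂)); log Q = -4.804.
E = E° − (0.0592/n) log Q = +0.84 − (0.0592/2)(-4.804) = +0.982 V.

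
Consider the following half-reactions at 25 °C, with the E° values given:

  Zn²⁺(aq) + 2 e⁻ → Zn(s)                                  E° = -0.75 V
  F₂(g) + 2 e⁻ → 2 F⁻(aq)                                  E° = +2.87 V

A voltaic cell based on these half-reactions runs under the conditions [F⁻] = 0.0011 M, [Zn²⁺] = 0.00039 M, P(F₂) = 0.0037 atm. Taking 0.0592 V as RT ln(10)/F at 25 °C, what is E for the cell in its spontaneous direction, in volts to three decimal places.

+3.824 V

F₂/F⁻ is the cathode (higher E°), Zn²⁺/Zn the anode: E°cell = +2.87 − (-0.75) = +3.62 V, n = 2.
Overall: F₂(g) + Zn(s) → 2 F⁻(aq) + Zn²⁺(aq)
Q = [F⁻]^2·[Zn²⁺] / (P(F₂)); log Q = -6.894.
E = E° − (0.0592/n) log Q = +3.62 − (0.0592/2)(-6.894) = +3.824 V.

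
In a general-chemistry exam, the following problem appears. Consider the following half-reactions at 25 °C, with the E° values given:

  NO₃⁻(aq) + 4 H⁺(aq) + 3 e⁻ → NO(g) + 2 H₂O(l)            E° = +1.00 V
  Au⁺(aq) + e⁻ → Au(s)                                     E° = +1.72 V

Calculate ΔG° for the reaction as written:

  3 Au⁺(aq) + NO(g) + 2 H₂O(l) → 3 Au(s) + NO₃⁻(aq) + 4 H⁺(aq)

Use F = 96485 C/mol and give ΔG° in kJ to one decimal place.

As written, Au⁺/Au is reduced (cathode) and NO₃⁻/NO is oxidised (anode), so E°cell = (+1.72) − (+1.00) = +0.72 V.
Balancing electrons gives n = 3.
ΔG° = −nFE° = −(3)(96485)(+0.72) = -208,408 J = -208.4 kJ.

-208.4 kJ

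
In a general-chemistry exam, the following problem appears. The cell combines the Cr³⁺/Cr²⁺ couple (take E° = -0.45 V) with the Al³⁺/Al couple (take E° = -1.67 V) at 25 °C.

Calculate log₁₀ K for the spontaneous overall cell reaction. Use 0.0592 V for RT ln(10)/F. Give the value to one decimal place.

61.8

Cathode: Cr³⁺/Cr²⁺; anode: Al³⁺/Al. E°cell = +1.22 V, n = 3.
log K = nE°cell / 0.0592 = (3)(+1.22) / 0.0592 = 61.8.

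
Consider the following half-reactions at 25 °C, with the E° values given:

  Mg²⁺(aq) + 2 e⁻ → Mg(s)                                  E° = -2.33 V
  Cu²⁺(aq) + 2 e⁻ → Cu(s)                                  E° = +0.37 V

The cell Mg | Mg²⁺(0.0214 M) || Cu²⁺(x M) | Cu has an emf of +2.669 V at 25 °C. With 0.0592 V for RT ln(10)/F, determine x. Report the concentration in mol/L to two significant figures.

0.0019 M

Cu²⁺/Cu is the cathode, Mg²⁺/Mg the anode: E°cell = +2.70 V, n = 2.
Overall reaction: Cu²⁺(aq) + Mg(s) → Cu(s) + Mg²⁺(aq); Q = [Mg²⁺]^1/[Cu²⁺]^1.
From E = E° − (0.0592/n) log Q: log Q = (E° − E)·n/0.0592 = (+2.70 − (+2.669))·2/0.0592 = 1.0473.
So 1·log[Cu²⁺] = 1·log(0.0214) − log Q = -1.6696 − (1.0473) = -2.7169; [Cu²⁺] = 10^(-2.7169) ≈ 0.0019 M.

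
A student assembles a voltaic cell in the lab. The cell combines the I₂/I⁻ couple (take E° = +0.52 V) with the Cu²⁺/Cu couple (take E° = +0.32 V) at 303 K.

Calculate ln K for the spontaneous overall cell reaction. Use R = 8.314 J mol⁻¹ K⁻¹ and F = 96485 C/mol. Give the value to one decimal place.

15.3

Cathode: I₂/I⁻; anode: Cu²⁺/Cu. E°cell = (+0.52) − (+0.32) = +0.20 V, with n = 2.
ΔG° = −nFE° = −RT ln K, so ln K = nFE°/(RT) = (2)(96485)(+0.20) / ((8.314)(303)) = 15.320.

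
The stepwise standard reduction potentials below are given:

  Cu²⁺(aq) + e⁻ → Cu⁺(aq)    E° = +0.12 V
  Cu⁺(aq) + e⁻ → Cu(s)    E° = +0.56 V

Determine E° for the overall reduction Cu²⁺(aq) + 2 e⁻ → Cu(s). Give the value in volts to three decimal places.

Since ΔG° = −nFE° is additive over sequential reductions, n₃E°₃ = n₁E°₁ + n₂E°₂.
E°₃ = (1×+0.12 + 1×+0.56) / 2 = (+0.680) / 2 = +0.340 V.

+0.340 V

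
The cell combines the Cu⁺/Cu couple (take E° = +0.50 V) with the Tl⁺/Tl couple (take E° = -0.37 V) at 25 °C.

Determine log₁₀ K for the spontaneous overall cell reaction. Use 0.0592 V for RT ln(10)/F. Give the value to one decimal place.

14.7

Cathode: Cu⁺/Cu; anode: Tl⁺/Tl. E°cell = +0.87 V, n = 1.
log K = nE°cell / 0.0592 = (1)(+0.87) / 0.0592 = 14.7.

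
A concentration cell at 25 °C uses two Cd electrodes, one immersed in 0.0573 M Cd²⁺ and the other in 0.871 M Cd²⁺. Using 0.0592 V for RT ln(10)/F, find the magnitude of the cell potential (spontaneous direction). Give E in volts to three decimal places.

For a concentration cell E°cell = 0. The 0.871 M side is the cathode (reduction is favoured where [Cd²⁺] is higher).
With n = 2, E = −(0.0592/2) log([Cd²⁺]ₐₙ/[Cd²⁺]꜀ₐₜ) = −(0.0592/2) log(0.0573/0.871) = −(0.0592/2)(-1.182) = +0.035 V.

+0.035 V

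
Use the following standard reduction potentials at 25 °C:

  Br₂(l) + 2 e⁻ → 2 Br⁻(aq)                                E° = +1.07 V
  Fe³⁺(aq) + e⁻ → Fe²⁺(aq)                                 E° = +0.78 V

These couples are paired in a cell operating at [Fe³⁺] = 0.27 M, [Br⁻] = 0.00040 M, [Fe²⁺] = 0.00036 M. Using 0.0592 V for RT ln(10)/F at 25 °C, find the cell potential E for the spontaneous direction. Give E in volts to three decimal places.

Br₂/Br⁻ is the cathode (higher E°), Fe³⁺/Fe²⁺ the anode: E°cell = +1.07 − (+0.78) = +0.29 V, n = 2.
Overall: Br₂(l) + 2 Fe²⁺(aq) → 2 Br⁻(aq) + 2 Fe³⁺(aq)
Q = [Br⁻]^2·[Fe³⁺]^2 / ([Fe²⁺]^2); log Q = -1.046.
E = E° − (0.0592/n) log Q = +0.29 − (0.0592/2)(-1.046) = +0.321 V.

+0.321 V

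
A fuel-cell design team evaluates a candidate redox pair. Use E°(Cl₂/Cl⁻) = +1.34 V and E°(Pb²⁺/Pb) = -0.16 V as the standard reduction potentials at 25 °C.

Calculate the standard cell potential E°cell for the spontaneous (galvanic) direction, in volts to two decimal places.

The Cl₂/Cl⁻ couple has the higher reduction potential, so it is the cathode; Pb²⁺/Pb is oxidised at the anode.
E°cell = E°(cathode) − E°(anode) = (+1.34) − (-0.16) = +1.50 V.

+1.50 V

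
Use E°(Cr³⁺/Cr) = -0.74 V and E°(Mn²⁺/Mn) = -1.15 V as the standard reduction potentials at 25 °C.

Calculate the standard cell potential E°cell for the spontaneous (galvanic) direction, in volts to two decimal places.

+0.41 V

The Cr³⁺/Cr couple has the higher reduction potential, so it is the cathode; Mn²⁺/Mn is oxidised at the anode.
E°cell = E°(cathode) − E°(anode) = (-0.74) − (-1.15) = +0.41 V.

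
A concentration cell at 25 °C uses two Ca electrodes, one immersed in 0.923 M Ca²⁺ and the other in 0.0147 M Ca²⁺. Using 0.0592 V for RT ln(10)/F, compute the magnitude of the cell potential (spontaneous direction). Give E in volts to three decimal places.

For a concentration cell E°cell = 0. The 0.923 M side is the cathode (reduction is favoured where [Ca²⁺] is higher).
With n = 2, E = −(0.0592/2) log([Ca²⁺]ₐₙ/[Ca²⁺]꜀ₐₜ) = −(0.0592/2) log(0.0147/0.923) = −(0.0592/2)(-1.798) = +0.053 V.

+0.053 V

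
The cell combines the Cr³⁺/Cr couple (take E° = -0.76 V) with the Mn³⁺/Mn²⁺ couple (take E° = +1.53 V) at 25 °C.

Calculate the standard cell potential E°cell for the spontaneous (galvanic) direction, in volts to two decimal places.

The Mn³⁺/Mn²⁺ couple has the higher reduction potential, so it is the cathode; Cr³⁺/Cr is oxidised at the anode.
E°cell = E°(cathode) − E°(anode) = (+1.53) − (-0.76) = +2.29 V.

+2.29 V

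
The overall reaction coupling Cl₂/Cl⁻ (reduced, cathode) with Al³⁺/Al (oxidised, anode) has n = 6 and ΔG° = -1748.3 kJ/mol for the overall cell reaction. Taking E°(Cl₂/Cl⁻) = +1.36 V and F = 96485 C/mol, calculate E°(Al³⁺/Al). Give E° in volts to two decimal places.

-1.66 V

E°cell = −ΔG°/(nF) = −(-1748.3×10³)/((6)(96485)) = +3.020 V.
Since Cl₂/Cl⁻ is the cathode and Al³⁺/Al the anode, E°cell = E°(Cl₂/Cl⁻) − E°(Al³⁺/Al).
So E°(Al³⁺/Al) = E°(Cl₂/Cl⁻) − E°cell = (+1.36) − (+3.020) = -1.66 V.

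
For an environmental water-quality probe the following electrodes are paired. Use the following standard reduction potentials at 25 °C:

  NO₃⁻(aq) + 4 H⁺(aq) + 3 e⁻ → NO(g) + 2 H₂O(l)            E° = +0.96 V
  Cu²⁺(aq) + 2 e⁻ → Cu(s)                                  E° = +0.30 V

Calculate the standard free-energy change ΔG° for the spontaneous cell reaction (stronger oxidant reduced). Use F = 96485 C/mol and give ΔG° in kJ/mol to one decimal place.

NO₃⁻/NO (E° = +0.96 V) is the cathode; Cu²⁺/Cu (E° = +0.30 V) is the anode, so E°cell = +0.66 V.
Balancing electrons gives n = 6 (lcm of 3 and 2).
ΔG° = −nFE° = −(6)(96485)(+0.66) = -382,081 J = -382.1 kJ/mol.

-382.1 kJ/mol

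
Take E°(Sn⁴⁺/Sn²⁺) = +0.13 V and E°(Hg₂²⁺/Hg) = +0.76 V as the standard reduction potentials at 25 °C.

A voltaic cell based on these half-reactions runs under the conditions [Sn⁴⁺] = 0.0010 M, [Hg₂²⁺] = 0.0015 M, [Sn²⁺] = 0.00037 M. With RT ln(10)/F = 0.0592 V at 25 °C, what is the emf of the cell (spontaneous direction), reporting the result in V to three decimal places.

Hg₂²⁺/Hg is the cathode (higher E°), Sn⁴⁺/Sn²⁺ the anode: E°cell = +0.76 − (+0.13) = +0.63 V, n = 2.
Overall: Hg₂²⁺(aq) + Sn²⁺(aq) → 2 Hg(l) + Sn⁴⁺(aq)
Q = [Sn⁴⁺] / ([Hg₂²⁺]·[Sn²⁺]); log Q = 3.256.
E = E° − (0.0592/n) log Q = +0.63 − (0.0592/2)(3.256) = +0.534 V.

+0.534 V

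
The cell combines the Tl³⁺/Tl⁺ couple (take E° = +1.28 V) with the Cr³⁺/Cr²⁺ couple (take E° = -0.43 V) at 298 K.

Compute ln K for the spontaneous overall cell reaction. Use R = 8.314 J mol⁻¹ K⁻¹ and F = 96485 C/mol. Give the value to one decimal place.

133.2

Cathode: Tl³⁺/Tl⁺; anode: Cr³⁺/Cr²⁺. E°cell = (+1.28) − (-0.43) = +1.71 V, with n = 2.
ΔG° = −nFE° = −RT ln K, so ln K = nFE°/(RT) = (2)(96485)(+1.71) / ((8.314)(298)) = 133.186.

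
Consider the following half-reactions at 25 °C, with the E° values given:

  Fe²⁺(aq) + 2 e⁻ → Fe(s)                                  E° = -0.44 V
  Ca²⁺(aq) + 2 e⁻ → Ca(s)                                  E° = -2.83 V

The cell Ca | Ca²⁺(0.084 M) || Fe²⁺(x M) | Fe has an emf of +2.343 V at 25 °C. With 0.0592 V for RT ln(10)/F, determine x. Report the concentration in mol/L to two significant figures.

0.0022 M

Fe²⁺/Fe is the cathode, Ca²⁺/Ca the anode: E°cell = +2.39 V, n = 2.
Overall reaction: Fe²⁺(aq) + Ca(s) → Fe(s) + Ca²⁺(aq); Q = [Ca²⁺]^1/[Fe²⁺]^1.
From E = E° − (0.0592/n) log Q: log Q = (E° − E)·n/0.0592 = (+2.39 − (+2.343))·2/0.0592 = 1.5878.
So 1·log[Fe²⁺] = 1·log(0.084) − log Q = -1.0757 − (1.5878) = -2.6635; [Fe²⁺] = 10^(-2.6635) ≈ 0.0022 M.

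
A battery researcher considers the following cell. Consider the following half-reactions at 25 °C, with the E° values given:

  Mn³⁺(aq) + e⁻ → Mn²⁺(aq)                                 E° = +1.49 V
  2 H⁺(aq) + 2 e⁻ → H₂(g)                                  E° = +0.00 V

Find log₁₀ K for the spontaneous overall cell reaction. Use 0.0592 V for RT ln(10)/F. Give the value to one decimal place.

Cathode: Mn³⁺/Mn²⁺; anode: H⁺/H₂. E°cell = +1.49 V, n = 2.
log K = nE°cell / 0.0592 = (2)(+1.49) / 0.0592 = 50.3.

50.3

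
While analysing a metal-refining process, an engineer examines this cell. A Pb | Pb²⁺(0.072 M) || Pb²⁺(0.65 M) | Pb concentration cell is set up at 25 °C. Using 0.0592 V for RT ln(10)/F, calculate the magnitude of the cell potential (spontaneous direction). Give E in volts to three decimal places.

For a concentration cell E°cell = 0. The 0.65 M side is the cathode (reduction is favoured where [Pb²⁺] is higher).
With n = 2, E = −(0.0592/2) log([Pb²⁺]ₐₙ/[Pb²⁺]꜀ₐₜ) = −(0.0592/2) log(0.072/0.65) = −(0.0592/2)(-0.956) = +0.028 V.

+0.028 V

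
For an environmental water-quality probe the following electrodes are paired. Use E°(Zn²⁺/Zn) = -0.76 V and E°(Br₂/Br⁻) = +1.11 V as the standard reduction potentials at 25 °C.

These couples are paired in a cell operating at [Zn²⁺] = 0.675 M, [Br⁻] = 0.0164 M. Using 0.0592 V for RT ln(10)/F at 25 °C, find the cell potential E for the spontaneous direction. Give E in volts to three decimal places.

+1.981 V

Br₂/Br⁻ is the cathode (higher E°), Zn²⁺/Zn the anode: E°cell = +1.11 − (-0.76) = +1.87 V, n = 2.
Overall: Br₂(l) + Zn(s) → 2 Br⁻(aq) + Zn²⁺(aq)
Q = [Br⁻]^2·[Zn²⁺]; log Q = -3.741.
E = E° − (0.0592/n) log Q = +1.87 − (0.0592/2)(-3.741) = +1.981 V.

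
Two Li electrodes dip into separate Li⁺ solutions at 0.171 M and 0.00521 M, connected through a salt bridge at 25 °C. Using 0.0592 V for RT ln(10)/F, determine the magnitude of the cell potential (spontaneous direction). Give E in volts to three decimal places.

+0.090 V

For a concentration cell E°cell = 0. The 0.171 M side is the cathode (reduction is favoured where [Li⁺] is higher).
With n = 1, E = −(0.0592/1) log([Li⁺]ₐₙ/[Li⁺]꜀ₐₜ) = −(0.0592/1) log(0.00521/0.171) = −(0.0592/1)(-1.516) = +0.090 V.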